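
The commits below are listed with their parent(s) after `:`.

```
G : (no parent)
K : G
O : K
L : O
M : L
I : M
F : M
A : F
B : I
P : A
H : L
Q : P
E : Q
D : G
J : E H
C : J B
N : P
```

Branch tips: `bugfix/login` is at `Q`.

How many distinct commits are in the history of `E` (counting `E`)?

10

Walking parent pointers from E: reachable set = {A, E, F, G, K, L, M, O, P, Q}.
That is 10 commits.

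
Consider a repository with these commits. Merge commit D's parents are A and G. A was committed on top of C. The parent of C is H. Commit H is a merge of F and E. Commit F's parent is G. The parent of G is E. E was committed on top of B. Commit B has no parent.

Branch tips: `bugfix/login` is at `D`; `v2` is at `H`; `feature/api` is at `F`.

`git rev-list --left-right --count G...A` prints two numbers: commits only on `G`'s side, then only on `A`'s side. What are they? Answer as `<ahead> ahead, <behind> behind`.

Reachable from G: {B, E, G}.
Reachable from A: {A, B, C, E, F, G, H}.
Only in G's history (ahead): {} — 0.
Only in A's history (behind): {A, C, F, H} — 4.

0 ahead, 4 behind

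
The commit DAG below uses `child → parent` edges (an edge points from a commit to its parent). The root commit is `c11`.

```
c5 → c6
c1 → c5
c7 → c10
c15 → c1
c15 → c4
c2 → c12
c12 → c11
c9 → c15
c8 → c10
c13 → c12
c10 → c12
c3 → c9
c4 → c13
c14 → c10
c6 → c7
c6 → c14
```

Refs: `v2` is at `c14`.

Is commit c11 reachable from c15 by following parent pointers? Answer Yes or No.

Yes

Ancestors of c15 (commits reachable by following parents): {c1, c10, c11, c12, c13, c14, c15, c4, c5, c6, c7}.
c11 is in that set, so it is an ancestor of c15.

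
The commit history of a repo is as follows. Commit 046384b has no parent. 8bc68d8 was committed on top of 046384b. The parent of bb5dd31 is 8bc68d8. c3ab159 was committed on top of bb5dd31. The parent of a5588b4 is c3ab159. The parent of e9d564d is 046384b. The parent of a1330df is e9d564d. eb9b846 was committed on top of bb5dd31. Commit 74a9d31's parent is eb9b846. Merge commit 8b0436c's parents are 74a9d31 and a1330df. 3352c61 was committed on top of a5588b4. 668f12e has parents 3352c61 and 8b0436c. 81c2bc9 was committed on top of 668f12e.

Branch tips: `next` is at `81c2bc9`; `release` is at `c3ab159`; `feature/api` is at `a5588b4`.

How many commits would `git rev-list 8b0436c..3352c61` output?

Reachable from 3352c61: {046384b, 3352c61, 8bc68d8, a5588b4, bb5dd31, c3ab159}.
Reachable from 8b0436c: {046384b, 74a9d31, 8b0436c, 8bc68d8, a1330df, bb5dd31, e9d564d, eb9b846}.
In 3352c61's history but not 8b0436c's: {3352c61, a5588b4, c3ab159} — 3 commits.

3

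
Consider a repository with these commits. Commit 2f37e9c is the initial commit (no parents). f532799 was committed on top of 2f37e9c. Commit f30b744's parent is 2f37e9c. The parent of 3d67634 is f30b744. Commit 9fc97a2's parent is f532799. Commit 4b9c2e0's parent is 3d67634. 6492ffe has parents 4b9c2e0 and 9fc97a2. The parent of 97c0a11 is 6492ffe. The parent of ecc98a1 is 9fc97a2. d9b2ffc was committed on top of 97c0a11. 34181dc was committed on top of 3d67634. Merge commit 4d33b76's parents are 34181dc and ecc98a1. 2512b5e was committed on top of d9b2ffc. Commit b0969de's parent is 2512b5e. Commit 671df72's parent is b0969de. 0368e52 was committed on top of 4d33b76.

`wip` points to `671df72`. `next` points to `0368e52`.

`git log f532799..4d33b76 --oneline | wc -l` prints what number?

Reachable from 4d33b76: {2f37e9c, 34181dc, 3d67634, 4d33b76, 9fc97a2, ecc98a1, f30b744, f532799}.
Reachable from f532799: {2f37e9c, f532799}.
In 4d33b76's history but not f532799's: {34181dc, 3d67634, 4d33b76, 9fc97a2, ecc98a1, f30b744} — 6 commits.

6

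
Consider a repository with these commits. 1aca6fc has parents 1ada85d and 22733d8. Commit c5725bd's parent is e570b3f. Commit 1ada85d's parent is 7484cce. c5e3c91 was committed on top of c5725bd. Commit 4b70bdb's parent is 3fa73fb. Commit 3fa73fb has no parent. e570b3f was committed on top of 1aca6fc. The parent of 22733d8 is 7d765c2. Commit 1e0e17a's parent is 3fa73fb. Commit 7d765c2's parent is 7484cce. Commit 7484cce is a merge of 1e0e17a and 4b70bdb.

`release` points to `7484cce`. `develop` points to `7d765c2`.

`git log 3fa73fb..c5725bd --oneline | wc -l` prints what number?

9

Reachable from c5725bd: {1aca6fc, 1ada85d, 1e0e17a, 22733d8, 3fa73fb, 4b70bdb, 7484cce, 7d765c2, c5725bd, e570b3f}.
Reachable from 3fa73fb: {3fa73fb}.
In c5725bd's history but not 3fa73fb's: {1aca6fc, 1ada85d, 1e0e17a, 22733d8, 4b70bdb, 7484cce, 7d765c2, c5725bd, e570b3f} — 9 commits.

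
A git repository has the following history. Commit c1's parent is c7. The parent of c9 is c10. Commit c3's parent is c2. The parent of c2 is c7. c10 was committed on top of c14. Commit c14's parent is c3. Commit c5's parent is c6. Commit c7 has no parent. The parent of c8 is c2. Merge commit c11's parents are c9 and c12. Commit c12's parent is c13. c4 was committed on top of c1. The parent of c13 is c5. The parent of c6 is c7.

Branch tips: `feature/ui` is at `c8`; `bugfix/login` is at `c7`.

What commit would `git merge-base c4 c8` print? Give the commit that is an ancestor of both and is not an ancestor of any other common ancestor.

c7

Ancestors of c4: {c1, c4, c7}.
Ancestors of c8: {c2, c7, c8}.
Common ancestors: {c7}.
The only common ancestor is c7, so it is the merge base.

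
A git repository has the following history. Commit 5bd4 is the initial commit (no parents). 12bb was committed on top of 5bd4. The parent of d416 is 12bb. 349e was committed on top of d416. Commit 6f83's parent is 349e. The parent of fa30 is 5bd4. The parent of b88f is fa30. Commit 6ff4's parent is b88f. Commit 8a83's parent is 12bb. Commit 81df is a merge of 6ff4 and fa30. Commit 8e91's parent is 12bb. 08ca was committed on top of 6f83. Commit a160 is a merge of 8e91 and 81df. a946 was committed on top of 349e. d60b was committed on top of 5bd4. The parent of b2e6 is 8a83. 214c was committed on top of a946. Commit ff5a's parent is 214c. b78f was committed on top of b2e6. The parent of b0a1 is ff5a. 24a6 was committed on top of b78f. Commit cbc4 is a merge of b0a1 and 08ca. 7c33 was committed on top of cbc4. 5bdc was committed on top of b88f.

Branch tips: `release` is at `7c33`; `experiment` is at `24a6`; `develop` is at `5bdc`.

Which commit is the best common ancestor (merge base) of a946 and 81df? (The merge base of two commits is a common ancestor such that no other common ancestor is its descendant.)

Ancestors of a946: {12bb, 349e, 5bd4, a946, d416}.
Ancestors of 81df: {5bd4, 6ff4, 81df, b88f, fa30}.
Common ancestors: {5bd4}.
The only common ancestor is 5bd4, so it is the merge base.

5bd4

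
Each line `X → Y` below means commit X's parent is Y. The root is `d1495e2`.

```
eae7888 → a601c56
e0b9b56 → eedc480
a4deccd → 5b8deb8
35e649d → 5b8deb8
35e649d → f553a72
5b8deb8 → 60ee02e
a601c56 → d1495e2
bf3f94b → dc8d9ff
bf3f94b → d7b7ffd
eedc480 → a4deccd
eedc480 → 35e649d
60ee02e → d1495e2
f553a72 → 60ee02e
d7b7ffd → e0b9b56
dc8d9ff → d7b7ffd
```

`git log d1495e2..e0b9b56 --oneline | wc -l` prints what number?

7

Reachable from e0b9b56: {35e649d, 5b8deb8, 60ee02e, a4deccd, d1495e2, e0b9b56, eedc480, f553a72}.
Reachable from d1495e2: {d1495e2}.
In e0b9b56's history but not d1495e2's: {35e649d, 5b8deb8, 60ee02e, a4deccd, e0b9b56, eedc480, f553a72} — 7 commits.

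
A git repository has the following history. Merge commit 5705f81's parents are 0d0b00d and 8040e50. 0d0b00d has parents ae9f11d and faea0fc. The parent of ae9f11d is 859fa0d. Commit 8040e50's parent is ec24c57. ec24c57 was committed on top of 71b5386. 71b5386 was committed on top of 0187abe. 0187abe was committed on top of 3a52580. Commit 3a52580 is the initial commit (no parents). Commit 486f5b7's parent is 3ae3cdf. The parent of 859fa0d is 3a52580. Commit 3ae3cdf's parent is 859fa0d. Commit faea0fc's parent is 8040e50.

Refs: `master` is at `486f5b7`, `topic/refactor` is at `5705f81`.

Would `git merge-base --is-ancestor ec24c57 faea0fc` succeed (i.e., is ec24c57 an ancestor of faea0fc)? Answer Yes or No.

Yes

Ancestors of faea0fc (commits reachable by following parents): {0187abe, 3a52580, 71b5386, 8040e50, ec24c57, faea0fc}.
ec24c57 is in that set, so it is an ancestor of faea0fc.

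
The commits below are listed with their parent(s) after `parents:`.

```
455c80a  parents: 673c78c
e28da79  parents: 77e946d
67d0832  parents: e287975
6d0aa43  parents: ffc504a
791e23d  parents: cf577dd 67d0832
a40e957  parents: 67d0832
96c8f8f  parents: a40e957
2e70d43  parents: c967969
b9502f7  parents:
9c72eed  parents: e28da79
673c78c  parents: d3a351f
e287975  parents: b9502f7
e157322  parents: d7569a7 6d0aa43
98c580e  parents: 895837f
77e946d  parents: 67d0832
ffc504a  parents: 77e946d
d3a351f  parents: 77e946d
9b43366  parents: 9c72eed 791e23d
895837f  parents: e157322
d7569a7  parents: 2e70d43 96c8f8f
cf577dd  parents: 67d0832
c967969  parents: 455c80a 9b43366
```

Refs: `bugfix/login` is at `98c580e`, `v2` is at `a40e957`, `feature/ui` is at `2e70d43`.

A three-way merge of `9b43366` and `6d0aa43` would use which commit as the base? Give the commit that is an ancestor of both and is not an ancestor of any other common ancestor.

77e946d

Ancestors of 9b43366: {67d0832, 77e946d, 791e23d, 9b43366, 9c72eed, b9502f7, cf577dd, e287975, e28da79}.
Ancestors of 6d0aa43: {67d0832, 6d0aa43, 77e946d, b9502f7, e287975, ffc504a}.
Common ancestors: {67d0832, 77e946d, b9502f7, e287975}.
Among these, 77e946d is not an ancestor of any other common ancestor — it is the merge base.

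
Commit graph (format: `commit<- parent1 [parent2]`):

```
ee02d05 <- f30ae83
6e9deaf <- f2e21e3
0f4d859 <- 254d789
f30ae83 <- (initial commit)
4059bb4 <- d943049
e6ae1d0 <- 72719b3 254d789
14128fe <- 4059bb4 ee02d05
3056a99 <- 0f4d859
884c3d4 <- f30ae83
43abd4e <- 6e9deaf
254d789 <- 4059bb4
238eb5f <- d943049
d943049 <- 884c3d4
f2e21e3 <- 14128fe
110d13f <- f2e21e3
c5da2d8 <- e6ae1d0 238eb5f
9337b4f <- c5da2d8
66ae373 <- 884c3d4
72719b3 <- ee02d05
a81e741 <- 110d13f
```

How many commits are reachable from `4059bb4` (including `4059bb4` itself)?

4

Walking parent pointers from 4059bb4: reachable set = {4059bb4, 884c3d4, d943049, f30ae83}.
That is 4 commits.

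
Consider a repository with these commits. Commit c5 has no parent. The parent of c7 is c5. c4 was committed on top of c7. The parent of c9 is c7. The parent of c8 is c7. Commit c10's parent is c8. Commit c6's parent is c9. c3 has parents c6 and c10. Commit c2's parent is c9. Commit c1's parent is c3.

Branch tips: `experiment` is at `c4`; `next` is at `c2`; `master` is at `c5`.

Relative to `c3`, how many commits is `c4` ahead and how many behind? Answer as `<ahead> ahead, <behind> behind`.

Reachable from c4: {c4, c5, c7}.
Reachable from c3: {c10, c3, c5, c6, c7, c8, c9}.
Only in c4's history (ahead): {c4} — 1.
Only in c3's history (behind): {c10, c3, c6, c8, c9} — 5.

1 ahead, 5 behind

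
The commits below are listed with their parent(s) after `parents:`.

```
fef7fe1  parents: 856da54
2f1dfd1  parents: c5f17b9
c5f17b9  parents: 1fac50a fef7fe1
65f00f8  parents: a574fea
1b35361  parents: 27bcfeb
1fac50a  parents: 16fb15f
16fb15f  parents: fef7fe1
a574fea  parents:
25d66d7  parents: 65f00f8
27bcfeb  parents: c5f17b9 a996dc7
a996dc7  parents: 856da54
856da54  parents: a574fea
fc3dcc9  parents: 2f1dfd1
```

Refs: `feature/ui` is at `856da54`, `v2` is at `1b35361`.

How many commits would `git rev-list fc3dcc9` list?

8

Walking parent pointers from fc3dcc9: reachable set = {16fb15f, 1fac50a, 2f1dfd1, 856da54, a574fea, c5f17b9, fc3dcc9, fef7fe1}.
That is 8 commits.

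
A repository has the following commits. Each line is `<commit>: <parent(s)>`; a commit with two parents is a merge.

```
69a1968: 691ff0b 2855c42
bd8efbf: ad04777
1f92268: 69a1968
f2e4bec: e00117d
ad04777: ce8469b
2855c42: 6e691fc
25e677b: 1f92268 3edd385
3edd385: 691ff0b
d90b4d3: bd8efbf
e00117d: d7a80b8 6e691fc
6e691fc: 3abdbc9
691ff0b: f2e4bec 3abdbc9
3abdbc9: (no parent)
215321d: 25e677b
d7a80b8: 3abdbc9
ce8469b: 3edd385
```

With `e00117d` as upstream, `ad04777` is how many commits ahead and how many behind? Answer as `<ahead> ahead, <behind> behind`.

5 ahead, 0 behind

Reachable from ad04777: {3abdbc9, 3edd385, 691ff0b, 6e691fc, ad04777, ce8469b, d7a80b8, e00117d, f2e4bec}.
Reachable from e00117d: {3abdbc9, 6e691fc, d7a80b8, e00117d}.
Only in ad04777's history (ahead): {3edd385, 691ff0b, ad04777, ce8469b, f2e4bec} — 5.
Only in e00117d's history (behind): {} — 0.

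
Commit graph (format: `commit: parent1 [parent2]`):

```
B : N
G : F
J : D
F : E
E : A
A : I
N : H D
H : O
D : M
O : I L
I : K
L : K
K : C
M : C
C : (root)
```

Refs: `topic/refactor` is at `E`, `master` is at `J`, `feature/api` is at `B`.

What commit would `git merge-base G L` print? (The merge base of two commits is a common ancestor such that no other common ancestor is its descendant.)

Ancestors of G: {A, C, E, F, G, I, K}.
Ancestors of L: {C, K, L}.
Common ancestors: {C, K}.
Among these, K is not an ancestor of any other common ancestor — it is the merge base.

K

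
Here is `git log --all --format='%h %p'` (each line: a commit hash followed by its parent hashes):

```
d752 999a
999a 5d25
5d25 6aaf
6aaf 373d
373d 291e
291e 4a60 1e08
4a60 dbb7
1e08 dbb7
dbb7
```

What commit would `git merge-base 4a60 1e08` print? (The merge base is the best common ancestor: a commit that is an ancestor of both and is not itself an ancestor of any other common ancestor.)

dbb7

Ancestors of 4a60: {4a60, dbb7}.
Ancestors of 1e08: {1e08, dbb7}.
Common ancestors: {dbb7}.
The only common ancestor is dbb7, so it is the merge base.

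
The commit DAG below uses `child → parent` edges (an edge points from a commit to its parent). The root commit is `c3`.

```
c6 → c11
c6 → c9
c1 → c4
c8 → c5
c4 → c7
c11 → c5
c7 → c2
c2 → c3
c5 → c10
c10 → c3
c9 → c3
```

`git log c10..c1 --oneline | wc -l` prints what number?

Reachable from c1: {c1, c2, c3, c4, c7}.
Reachable from c10: {c10, c3}.
In c1's history but not c10's: {c1, c2, c4, c7} — 4 commits.

4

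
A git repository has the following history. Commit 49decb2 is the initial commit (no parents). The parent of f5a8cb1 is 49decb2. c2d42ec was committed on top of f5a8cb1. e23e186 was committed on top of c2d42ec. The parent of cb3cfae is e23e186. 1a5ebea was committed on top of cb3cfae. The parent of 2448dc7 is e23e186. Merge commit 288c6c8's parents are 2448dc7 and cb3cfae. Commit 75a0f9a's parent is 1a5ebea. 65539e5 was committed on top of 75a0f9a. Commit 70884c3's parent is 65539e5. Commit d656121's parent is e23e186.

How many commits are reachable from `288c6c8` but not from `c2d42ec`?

4

Reachable from 288c6c8: {2448dc7, 288c6c8, 49decb2, c2d42ec, cb3cfae, e23e186, f5a8cb1}.
Reachable from c2d42ec: {49decb2, c2d42ec, f5a8cb1}.
In 288c6c8's history but not c2d42ec's: {2448dc7, 288c6c8, cb3cfae, e23e186} — 4 commits.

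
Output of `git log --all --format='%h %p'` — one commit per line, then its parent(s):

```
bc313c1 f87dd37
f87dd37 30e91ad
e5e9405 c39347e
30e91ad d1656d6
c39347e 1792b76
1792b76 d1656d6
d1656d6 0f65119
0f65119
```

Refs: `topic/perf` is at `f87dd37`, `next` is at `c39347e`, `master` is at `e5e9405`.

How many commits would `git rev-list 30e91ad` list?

Walking parent pointers from 30e91ad: reachable set = {0f65119, 30e91ad, d1656d6}.
That is 3 commits.

3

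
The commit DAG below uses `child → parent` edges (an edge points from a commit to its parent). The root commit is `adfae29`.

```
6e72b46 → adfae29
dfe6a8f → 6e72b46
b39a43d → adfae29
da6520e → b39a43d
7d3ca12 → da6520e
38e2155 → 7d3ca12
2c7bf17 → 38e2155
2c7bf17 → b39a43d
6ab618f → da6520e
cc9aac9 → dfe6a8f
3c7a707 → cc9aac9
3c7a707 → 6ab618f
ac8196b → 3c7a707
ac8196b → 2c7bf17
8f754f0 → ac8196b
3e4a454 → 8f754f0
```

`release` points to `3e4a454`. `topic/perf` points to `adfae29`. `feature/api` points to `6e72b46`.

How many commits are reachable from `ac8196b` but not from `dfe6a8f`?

Reachable from ac8196b: {2c7bf17, 38e2155, 3c7a707, 6ab618f, 6e72b46, 7d3ca12, ac8196b, adfae29, b39a43d, cc9aac9, da6520e, dfe6a8f}.
Reachable from dfe6a8f: {6e72b46, adfae29, dfe6a8f}.
In ac8196b's history but not dfe6a8f's: {2c7bf17, 38e2155, 3c7a707, 6ab618f, 7d3ca12, ac8196b, b39a43d, cc9aac9, da6520e} — 9 commits.

9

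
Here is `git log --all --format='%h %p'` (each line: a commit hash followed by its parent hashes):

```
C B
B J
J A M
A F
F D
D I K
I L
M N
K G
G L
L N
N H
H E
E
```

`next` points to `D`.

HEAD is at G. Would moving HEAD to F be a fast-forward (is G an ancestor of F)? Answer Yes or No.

A fast-forward from G to F is possible iff G is an ancestor of F.
Ancestors of F: {D, E, F, G, H, I, K, L, N}.
G is among them, so fast-forward is possible.

Yes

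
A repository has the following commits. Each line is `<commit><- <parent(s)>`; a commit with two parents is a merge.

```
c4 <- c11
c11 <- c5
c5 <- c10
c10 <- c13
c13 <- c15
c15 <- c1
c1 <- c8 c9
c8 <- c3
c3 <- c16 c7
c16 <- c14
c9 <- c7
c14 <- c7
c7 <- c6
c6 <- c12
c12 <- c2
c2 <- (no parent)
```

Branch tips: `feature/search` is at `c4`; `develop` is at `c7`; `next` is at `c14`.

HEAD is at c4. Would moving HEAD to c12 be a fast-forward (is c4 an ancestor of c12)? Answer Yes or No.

A fast-forward from c4 to c12 is possible iff c4 is an ancestor of c12.
Ancestors of c12: {c12, c2}.
c4 is not among them, so fast-forward is not possible.

No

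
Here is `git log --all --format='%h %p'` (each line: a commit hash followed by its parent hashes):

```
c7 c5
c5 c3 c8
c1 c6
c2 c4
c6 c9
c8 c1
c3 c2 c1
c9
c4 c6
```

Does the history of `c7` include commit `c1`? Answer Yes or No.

Ancestors of c7 (commits reachable by following parents): {c1, c2, c3, c4, c5, c6, c7, c8, c9}.
c1 is in that set, so it is an ancestor of c7.

Yes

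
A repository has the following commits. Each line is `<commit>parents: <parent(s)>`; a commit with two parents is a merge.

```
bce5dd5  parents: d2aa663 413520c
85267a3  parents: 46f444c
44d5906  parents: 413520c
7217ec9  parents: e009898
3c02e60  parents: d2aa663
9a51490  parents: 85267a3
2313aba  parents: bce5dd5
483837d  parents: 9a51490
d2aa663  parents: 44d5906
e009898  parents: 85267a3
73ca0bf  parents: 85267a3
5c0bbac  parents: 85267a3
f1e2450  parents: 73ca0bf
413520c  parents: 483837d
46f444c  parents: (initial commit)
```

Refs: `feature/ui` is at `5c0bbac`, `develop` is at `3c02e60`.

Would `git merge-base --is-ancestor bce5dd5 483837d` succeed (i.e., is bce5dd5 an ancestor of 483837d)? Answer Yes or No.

Ancestors of 483837d: {46f444c, 483837d, 85267a3, 9a51490}.
bce5dd5 is not in that set, so it is not an ancestor of 483837d.

No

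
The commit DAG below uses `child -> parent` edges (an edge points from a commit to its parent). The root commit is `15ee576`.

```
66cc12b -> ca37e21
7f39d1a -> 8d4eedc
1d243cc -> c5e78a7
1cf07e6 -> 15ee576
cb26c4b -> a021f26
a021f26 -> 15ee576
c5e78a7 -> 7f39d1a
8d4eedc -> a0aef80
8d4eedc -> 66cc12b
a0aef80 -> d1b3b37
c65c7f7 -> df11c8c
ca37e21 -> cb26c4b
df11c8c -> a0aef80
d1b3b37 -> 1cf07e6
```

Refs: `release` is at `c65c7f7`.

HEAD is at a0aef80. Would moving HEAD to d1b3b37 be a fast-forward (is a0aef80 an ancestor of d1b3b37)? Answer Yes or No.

A fast-forward from a0aef80 to d1b3b37 is possible iff a0aef80 is an ancestor of d1b3b37.
Ancestors of d1b3b37: {15ee576, 1cf07e6, d1b3b37}.
a0aef80 is not among them, so fast-forward is not possible.

No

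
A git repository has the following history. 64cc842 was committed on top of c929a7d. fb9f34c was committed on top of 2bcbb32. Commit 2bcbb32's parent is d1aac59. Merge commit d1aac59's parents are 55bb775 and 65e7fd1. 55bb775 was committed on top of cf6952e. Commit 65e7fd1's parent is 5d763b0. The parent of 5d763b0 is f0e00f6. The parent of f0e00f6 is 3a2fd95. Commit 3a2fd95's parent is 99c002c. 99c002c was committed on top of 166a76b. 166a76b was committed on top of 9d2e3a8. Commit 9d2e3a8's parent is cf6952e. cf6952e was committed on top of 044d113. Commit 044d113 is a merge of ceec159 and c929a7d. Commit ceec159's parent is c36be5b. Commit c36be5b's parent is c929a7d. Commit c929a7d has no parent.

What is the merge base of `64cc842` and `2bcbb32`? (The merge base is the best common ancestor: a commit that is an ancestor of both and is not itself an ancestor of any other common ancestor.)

c929a7d

Ancestors of 64cc842: {64cc842, c929a7d}.
Ancestors of 2bcbb32: {044d113, 166a76b, 2bcbb32, 3a2fd95, 55bb775, 5d763b0, 65e7fd1, 99c002c, 9d2e3a8, c36be5b, c929a7d, ceec159, cf6952e, d1aac59, f0e00f6}.
Common ancestors: {c929a7d}.
The only common ancestor is c929a7d, so it is the merge base.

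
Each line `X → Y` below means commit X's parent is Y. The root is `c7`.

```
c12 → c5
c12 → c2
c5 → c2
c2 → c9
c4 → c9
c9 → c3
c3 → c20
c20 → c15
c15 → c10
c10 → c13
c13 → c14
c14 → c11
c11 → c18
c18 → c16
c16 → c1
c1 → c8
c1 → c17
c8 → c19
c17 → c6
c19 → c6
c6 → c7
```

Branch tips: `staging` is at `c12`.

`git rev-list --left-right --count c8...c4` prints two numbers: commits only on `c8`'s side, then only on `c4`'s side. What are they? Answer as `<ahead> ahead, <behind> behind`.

0 ahead, 13 behind

Reachable from c8: {c19, c6, c7, c8}.
Reachable from c4: {c1, c10, c11, c13, c14, c15, c16, c17, c18, c19, c20, c3, c4, c6, c7, c8, c9}.
Only in c8's history (ahead): {} — 0.
Only in c4's history (behind): {c1, c10, c11, c13, c14, c15, c16, c17, c18, c20, c3, c4, c9} — 13.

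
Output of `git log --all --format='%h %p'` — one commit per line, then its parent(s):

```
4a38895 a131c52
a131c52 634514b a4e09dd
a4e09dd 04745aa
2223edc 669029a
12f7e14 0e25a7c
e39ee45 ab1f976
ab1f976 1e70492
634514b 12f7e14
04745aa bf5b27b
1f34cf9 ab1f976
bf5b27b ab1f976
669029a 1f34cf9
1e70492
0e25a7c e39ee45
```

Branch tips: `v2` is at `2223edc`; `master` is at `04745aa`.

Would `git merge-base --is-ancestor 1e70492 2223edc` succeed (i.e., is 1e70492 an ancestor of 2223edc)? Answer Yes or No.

Yes

Ancestors of 2223edc (commits reachable by following parents): {1e70492, 1f34cf9, 2223edc, 669029a, ab1f976}.
1e70492 is in that set, so it is an ancestor of 2223edc.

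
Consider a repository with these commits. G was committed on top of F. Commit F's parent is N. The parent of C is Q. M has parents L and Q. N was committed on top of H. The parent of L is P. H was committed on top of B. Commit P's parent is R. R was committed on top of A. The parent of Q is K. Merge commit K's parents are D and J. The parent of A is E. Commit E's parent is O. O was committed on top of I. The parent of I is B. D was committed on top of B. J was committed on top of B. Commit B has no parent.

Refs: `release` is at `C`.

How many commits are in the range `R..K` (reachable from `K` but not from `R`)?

3

Reachable from K: {B, D, J, K}.
Reachable from R: {A, B, E, I, O, R}.
In K's history but not R's: {D, J, K} — 3 commits.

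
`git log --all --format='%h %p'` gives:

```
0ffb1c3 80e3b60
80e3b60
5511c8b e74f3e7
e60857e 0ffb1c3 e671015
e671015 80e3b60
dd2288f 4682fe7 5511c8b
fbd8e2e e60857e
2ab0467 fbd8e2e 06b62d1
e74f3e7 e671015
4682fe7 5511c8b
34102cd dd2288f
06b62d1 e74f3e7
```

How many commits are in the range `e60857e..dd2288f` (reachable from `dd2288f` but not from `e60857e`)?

Reachable from dd2288f: {4682fe7, 5511c8b, 80e3b60, dd2288f, e671015, e74f3e7}.
Reachable from e60857e: {0ffb1c3, 80e3b60, e60857e, e671015}.
In dd2288f's history but not e60857e's: {4682fe7, 5511c8b, dd2288f, e74f3e7} — 4 commits.

4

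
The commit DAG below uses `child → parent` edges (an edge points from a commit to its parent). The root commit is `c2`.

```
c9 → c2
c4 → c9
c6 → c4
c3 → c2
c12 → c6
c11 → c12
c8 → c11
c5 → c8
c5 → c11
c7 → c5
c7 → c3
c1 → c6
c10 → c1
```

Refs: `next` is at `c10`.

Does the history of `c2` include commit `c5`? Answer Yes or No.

Ancestors of c2: {c2}.
c5 is not in that set, so it is not an ancestor of c2.

No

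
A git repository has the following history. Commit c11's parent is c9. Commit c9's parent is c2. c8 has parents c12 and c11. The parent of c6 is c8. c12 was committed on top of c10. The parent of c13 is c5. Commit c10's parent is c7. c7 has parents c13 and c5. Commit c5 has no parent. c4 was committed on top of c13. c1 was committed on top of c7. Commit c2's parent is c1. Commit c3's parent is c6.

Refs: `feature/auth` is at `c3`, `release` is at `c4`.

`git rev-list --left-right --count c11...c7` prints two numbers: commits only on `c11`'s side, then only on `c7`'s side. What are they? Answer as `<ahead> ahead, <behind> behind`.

Reachable from c11: {c1, c11, c13, c2, c5, c7, c9}.
Reachable from c7: {c13, c5, c7}.
Only in c11's history (ahead): {c1, c11, c2, c9} — 4.
Only in c7's history (behind): {} — 0.

4 ahead, 0 behind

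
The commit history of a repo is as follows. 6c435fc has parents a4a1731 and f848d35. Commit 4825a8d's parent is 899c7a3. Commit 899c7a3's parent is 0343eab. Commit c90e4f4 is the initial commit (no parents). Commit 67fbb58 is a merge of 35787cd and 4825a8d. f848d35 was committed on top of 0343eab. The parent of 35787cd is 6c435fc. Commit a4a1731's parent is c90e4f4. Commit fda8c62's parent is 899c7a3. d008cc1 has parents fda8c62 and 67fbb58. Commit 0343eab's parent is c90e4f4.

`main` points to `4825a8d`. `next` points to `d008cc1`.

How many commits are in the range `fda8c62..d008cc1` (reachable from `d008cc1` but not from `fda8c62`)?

7

Reachable from d008cc1: {0343eab, 35787cd, 4825a8d, 67fbb58, 6c435fc, 899c7a3, a4a1731, c90e4f4, d008cc1, f848d35, fda8c62}.
Reachable from fda8c62: {0343eab, 899c7a3, c90e4f4, fda8c62}.
In d008cc1's history but not fda8c62's: {35787cd, 4825a8d, 67fbb58, 6c435fc, a4a1731, d008cc1, f848d35} — 7 commits.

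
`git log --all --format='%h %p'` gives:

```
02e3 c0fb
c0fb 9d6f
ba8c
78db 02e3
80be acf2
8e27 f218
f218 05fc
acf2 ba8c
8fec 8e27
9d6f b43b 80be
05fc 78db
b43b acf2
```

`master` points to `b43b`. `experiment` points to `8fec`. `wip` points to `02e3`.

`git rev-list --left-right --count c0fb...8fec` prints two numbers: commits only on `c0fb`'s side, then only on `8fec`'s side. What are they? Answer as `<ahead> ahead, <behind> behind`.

Reachable from c0fb: {80be, 9d6f, acf2, b43b, ba8c, c0fb}.
Reachable from 8fec: {02e3, 05fc, 78db, 80be, 8e27, 8fec, 9d6f, acf2, b43b, ba8c, c0fb, f218}.
Only in c0fb's history (ahead): {} — 0.
Only in 8fec's history (behind): {02e3, 05fc, 78db, 8e27, 8fec, f218} — 6.

0 ahead, 6 behind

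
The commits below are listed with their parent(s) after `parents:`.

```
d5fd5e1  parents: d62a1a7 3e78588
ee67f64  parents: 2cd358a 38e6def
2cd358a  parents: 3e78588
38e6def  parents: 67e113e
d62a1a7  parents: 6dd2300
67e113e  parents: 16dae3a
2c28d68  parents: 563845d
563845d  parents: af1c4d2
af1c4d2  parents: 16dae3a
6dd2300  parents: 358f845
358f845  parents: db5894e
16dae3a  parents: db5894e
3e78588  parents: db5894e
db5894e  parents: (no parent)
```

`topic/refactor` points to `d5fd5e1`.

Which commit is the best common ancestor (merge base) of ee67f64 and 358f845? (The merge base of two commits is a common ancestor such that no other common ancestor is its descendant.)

Ancestors of ee67f64: {16dae3a, 2cd358a, 38e6def, 3e78588, 67e113e, db5894e, ee67f64}.
Ancestors of 358f845: {358f845, db5894e}.
Common ancestors: {db5894e}.
The only common ancestor is db5894e, so it is the merge base.

db5894e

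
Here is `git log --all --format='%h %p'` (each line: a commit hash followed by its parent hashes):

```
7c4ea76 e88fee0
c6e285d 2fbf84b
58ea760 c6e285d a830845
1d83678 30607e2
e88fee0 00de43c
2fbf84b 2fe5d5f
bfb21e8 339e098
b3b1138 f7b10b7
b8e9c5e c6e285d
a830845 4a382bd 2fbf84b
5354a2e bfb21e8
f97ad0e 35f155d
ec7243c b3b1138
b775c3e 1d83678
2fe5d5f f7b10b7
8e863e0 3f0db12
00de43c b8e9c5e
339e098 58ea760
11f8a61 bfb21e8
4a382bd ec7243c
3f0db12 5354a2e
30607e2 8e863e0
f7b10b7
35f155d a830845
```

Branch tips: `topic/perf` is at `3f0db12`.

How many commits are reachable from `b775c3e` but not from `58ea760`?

8

Reachable from b775c3e: {1d83678, 2fbf84b, 2fe5d5f, 30607e2, 339e098, 3f0db12, 4a382bd, 5354a2e, 58ea760, 8e863e0, a830845, b3b1138, b775c3e, bfb21e8, c6e285d, ec7243c, f7b10b7}.
Reachable from 58ea760: {2fbf84b, 2fe5d5f, 4a382bd, 58ea760, a830845, b3b1138, c6e285d, ec7243c, f7b10b7}.
In b775c3e's history but not 58ea760's: {1d83678, 30607e2, 339e098, 3f0db12, 5354a2e, 8e863e0, b775c3e, bfb21e8} — 8 commits.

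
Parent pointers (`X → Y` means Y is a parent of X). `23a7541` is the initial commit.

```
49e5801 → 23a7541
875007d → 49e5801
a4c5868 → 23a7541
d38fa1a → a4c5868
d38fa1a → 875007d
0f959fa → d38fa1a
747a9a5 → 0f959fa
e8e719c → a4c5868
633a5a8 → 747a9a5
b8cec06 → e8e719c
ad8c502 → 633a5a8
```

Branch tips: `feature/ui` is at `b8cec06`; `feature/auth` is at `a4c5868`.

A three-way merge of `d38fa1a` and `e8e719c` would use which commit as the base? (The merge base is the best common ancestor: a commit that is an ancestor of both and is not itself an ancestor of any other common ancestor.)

a4c5868

Ancestors of d38fa1a: {23a7541, 49e5801, 875007d, a4c5868, d38fa1a}.
Ancestors of e8e719c: {23a7541, a4c5868, e8e719c}.
Common ancestors: {23a7541, a4c5868}.
Among these, a4c5868 is not an ancestor of any other common ancestor — it is the merge base.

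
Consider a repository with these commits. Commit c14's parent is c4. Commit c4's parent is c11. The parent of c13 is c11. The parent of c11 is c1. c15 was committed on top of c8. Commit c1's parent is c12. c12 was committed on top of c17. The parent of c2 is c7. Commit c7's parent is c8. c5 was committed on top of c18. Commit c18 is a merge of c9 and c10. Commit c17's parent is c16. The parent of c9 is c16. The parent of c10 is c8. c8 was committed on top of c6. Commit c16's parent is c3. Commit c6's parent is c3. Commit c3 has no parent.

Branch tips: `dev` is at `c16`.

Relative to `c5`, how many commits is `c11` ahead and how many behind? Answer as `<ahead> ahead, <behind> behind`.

4 ahead, 6 behind

Reachable from c11: {c1, c11, c12, c16, c17, c3}.
Reachable from c5: {c10, c16, c18, c3, c5, c6, c8, c9}.
Only in c11's history (ahead): {c1, c11, c12, c17} — 4.
Only in c5's history (behind): {c10, c18, c5, c6, c8, c9} — 6.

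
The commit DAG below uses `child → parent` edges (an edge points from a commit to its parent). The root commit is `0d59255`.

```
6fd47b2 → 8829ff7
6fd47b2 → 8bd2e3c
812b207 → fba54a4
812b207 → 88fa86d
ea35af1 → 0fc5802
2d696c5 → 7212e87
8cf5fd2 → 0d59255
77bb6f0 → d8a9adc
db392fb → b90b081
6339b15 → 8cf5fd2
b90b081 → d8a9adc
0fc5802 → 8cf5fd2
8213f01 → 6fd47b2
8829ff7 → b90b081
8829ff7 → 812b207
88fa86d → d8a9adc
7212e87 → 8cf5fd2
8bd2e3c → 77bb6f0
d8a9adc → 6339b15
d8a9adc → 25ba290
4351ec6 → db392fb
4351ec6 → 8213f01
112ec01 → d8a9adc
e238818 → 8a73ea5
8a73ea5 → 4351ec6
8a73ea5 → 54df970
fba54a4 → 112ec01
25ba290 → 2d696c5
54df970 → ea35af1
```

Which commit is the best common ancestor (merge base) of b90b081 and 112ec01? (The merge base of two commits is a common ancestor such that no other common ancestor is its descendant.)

Ancestors of b90b081: {0d59255, 25ba290, 2d696c5, 6339b15, 7212e87, 8cf5fd2, b90b081, d8a9adc}.
Ancestors of 112ec01: {0d59255, 112ec01, 25ba290, 2d696c5, 6339b15, 7212e87, 8cf5fd2, d8a9adc}.
Common ancestors: {0d59255, 25ba290, 2d696c5, 6339b15, 7212e87, 8cf5fd2, d8a9adc}.
Among these, d8a9adc is not an ancestor of any other common ancestor — it is the merge base.

d8a9adc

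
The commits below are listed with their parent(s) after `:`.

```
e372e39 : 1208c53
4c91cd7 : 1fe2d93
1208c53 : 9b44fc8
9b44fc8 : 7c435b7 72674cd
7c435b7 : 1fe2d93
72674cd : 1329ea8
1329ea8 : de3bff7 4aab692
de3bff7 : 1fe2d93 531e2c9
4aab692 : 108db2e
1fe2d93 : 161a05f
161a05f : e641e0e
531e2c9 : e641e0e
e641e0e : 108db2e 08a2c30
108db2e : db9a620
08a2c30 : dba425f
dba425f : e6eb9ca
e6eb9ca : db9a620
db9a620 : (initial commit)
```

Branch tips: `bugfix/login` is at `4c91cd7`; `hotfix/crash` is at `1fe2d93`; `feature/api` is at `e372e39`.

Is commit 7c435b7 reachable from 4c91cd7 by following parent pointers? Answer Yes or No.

Ancestors of 4c91cd7: {08a2c30, 108db2e, 161a05f, 1fe2d93, 4c91cd7, db9a620, dba425f, e641e0e, e6eb9ca}.
7c435b7 is not in that set, so it is not an ancestor of 4c91cd7.

No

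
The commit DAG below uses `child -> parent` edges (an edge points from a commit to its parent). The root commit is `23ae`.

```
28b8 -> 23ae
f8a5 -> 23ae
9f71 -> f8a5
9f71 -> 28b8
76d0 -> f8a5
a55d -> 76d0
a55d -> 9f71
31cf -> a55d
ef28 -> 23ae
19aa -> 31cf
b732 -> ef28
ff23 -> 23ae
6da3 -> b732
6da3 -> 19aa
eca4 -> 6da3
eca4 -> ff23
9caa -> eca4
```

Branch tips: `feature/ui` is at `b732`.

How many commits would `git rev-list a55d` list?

6

Walking parent pointers from a55d: reachable set = {23ae, 28b8, 76d0, 9f71, a55d, f8a5}.
That is 6 commits.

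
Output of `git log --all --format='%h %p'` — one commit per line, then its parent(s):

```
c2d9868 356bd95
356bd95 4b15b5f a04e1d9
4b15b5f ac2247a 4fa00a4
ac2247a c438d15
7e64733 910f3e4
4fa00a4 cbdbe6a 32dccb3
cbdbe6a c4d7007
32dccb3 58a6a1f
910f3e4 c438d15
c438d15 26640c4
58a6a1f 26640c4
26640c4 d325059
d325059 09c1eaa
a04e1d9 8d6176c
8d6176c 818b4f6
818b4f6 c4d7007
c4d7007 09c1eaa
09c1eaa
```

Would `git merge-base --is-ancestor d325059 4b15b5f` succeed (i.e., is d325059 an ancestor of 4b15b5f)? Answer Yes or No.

Ancestors of 4b15b5f (commits reachable by following parents): {09c1eaa, 26640c4, 32dccb3, 4b15b5f, 4fa00a4, 58a6a1f, ac2247a, c438d15, c4d7007, cbdbe6a, d325059}.
d325059 is in that set, so it is an ancestor of 4b15b5f.

Yes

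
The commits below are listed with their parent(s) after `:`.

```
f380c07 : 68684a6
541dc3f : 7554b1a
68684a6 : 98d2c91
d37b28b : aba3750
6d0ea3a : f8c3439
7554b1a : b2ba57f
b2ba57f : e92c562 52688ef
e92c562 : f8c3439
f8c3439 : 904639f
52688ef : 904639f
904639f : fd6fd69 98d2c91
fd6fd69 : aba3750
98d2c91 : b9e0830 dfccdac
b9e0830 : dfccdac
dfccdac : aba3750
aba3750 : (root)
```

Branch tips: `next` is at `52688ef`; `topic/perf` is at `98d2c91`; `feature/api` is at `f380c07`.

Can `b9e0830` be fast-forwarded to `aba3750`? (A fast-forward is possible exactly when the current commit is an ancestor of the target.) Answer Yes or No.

No

A fast-forward from b9e0830 to aba3750 is possible iff b9e0830 is an ancestor of aba3750.
Ancestors of aba3750: {aba3750}.
b9e0830 is not among them, so fast-forward is not possible.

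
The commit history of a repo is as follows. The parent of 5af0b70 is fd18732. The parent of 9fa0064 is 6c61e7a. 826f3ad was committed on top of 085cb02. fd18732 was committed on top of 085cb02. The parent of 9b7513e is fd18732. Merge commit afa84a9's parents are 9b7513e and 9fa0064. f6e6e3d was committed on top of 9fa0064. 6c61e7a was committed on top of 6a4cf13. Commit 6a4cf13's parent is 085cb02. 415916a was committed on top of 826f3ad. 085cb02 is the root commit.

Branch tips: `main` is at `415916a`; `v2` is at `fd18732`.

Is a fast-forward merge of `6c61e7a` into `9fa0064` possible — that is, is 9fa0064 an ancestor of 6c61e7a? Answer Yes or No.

A fast-forward from 9fa0064 to 6c61e7a is possible iff 9fa0064 is an ancestor of 6c61e7a.
Ancestors of 6c61e7a: {085cb02, 6a4cf13, 6c61e7a}.
9fa0064 is not among them, so fast-forward is not possible.

No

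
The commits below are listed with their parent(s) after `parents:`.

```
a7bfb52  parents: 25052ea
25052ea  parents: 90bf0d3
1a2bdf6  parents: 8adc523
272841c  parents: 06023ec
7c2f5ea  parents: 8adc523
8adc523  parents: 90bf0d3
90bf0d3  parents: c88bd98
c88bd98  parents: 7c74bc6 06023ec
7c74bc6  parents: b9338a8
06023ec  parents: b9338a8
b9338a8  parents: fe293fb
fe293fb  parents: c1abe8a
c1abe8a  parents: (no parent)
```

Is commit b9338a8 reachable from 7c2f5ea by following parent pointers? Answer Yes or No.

Yes

Ancestors of 7c2f5ea (commits reachable by following parents): {06023ec, 7c2f5ea, 7c74bc6, 8adc523, 90bf0d3, b9338a8, c1abe8a, c88bd98, fe293fb}.
b9338a8 is in that set, so it is an ancestor of 7c2f5ea.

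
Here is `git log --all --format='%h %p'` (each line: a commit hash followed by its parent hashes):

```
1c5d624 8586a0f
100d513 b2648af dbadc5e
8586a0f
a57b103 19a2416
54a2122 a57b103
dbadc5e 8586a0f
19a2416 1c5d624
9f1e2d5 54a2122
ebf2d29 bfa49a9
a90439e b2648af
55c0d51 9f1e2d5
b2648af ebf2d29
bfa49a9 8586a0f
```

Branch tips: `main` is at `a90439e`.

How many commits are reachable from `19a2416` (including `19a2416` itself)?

Walking parent pointers from 19a2416: reachable set = {19a2416, 1c5d624, 8586a0f}.
That is 3 commits.

3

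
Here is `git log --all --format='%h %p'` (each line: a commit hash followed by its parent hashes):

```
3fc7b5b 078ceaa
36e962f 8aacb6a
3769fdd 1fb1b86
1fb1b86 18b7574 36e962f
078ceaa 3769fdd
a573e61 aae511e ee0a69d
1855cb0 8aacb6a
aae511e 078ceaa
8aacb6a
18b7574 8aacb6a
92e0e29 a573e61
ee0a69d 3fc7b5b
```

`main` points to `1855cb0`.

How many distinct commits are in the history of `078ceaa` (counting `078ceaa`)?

Walking parent pointers from 078ceaa: reachable set = {078ceaa, 18b7574, 1fb1b86, 36e962f, 3769fdd, 8aacb6a}.
That is 6 commits.

6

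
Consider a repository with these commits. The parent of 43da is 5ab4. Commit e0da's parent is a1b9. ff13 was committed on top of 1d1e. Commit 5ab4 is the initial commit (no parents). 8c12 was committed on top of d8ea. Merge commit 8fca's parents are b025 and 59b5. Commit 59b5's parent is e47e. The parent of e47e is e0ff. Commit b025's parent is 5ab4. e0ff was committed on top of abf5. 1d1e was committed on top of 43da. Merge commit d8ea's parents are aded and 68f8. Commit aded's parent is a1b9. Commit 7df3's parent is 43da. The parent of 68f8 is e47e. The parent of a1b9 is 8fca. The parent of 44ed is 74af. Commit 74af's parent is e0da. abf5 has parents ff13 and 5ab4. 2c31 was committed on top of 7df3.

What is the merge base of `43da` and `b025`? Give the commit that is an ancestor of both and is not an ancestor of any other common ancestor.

Ancestors of 43da: {43da, 5ab4}.
Ancestors of b025: {5ab4, b025}.
Common ancestors: {5ab4}.
The only common ancestor is 5ab4, so it is the merge base.

5ab4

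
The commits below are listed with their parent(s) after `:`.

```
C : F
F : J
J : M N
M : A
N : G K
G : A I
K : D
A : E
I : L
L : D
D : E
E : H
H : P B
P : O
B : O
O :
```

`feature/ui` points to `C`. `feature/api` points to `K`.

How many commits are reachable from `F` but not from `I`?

7

Reachable from F: {A, B, D, E, F, G, H, I, J, K, L, M, N, O, P}.
Reachable from I: {B, D, E, H, I, L, O, P}.
In F's history but not I's: {A, F, G, J, K, M, N} — 7 commits.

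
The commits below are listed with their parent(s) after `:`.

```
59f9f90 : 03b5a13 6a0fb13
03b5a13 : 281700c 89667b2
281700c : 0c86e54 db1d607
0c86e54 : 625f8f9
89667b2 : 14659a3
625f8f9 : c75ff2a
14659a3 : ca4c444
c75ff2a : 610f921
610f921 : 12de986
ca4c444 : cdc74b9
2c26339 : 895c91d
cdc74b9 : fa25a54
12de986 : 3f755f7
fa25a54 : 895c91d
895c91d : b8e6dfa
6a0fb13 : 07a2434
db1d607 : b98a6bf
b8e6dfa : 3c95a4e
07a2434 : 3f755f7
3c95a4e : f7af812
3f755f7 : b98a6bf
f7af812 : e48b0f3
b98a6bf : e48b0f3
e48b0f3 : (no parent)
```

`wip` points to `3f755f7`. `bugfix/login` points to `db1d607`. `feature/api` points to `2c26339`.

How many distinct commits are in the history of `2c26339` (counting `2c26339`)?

Walking parent pointers from 2c26339: reachable set = {2c26339, 3c95a4e, 895c91d, b8e6dfa, e48b0f3, f7af812}.
That is 6 commits.

6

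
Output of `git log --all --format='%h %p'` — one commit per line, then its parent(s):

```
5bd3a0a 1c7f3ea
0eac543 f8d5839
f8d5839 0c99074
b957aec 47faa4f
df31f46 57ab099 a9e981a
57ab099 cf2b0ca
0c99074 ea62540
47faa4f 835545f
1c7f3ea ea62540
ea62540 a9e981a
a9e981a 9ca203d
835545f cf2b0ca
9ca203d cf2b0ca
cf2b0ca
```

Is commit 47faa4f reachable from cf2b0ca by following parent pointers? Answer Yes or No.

Ancestors of cf2b0ca: {cf2b0ca}.
47faa4f is not in that set, so it is not an ancestor of cf2b0ca.

No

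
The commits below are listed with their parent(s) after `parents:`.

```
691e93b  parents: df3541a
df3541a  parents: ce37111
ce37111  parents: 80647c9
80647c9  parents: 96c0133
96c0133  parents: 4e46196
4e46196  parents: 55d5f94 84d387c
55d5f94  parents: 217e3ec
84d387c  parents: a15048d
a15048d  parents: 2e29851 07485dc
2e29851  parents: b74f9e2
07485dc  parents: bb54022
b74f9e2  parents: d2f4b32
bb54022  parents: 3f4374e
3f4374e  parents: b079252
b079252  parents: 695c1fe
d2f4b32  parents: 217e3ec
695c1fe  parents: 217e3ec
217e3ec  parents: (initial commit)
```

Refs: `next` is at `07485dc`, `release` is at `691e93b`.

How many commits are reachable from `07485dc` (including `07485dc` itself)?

Walking parent pointers from 07485dc: reachable set = {07485dc, 217e3ec, 3f4374e, 695c1fe, b079252, bb54022}.
That is 6 commits.

6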